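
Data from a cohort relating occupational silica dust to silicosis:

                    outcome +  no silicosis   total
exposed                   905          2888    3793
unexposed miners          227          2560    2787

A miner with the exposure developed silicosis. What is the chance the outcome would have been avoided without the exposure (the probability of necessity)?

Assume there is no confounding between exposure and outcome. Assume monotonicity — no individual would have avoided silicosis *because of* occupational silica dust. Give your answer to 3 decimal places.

p₁ = P(outcome | exposed) = 905/3793 = 0.2386
p₀ = P(outcome | unexposed) = 227/2787 = 0.08145
Under exogeneity and monotonicity, PN = (p₁ − p₀)/p₁.
PN = (0.2386 − 0.08145) / 0.2386 ≈ 0.6586

PN ≈ 0.659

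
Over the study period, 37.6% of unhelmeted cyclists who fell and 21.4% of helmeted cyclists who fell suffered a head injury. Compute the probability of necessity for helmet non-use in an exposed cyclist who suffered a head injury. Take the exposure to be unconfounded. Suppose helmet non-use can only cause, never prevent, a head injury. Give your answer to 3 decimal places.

p₁ = 0.376, p₀ = 0.214.
Under exogeneity and monotonicity, PN = (p₁ − p₀) / p₁.
PN = (0.376 − 0.214) / 0.376 = 0.162 / 0.376 ≈ 0.4309

PN ≈ 0.431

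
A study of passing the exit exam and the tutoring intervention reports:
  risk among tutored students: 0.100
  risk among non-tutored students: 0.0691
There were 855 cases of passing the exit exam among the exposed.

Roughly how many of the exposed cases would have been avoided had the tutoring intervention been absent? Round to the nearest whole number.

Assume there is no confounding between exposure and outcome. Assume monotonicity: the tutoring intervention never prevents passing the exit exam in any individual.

Let p₁ = 0.1, p₀ = 0.0691.
PN = (p₁ − p₀)/p₁ = (0.1 − 0.0691) / 0.1 ≈ 0.30900.
Attributable cases ≈ PN × (exposed cases) = 0.30900 × 855 ≈ 264.20.

about 264 cases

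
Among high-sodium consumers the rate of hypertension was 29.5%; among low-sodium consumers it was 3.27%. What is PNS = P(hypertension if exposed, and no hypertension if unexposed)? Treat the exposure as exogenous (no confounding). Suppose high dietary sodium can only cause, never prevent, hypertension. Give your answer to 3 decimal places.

p₁ = 0.295, p₀ = 0.0327.
Under exogeneity and monotonicity, PNS = p₁ − p₀.
PNS = 0.295 − 0.0327 = 0.2623

PNS ≈ 0.262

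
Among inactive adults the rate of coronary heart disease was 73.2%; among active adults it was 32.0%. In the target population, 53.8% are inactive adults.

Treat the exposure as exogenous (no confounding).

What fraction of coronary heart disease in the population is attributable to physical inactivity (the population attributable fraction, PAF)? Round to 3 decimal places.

PAF ≈ 0.409

p₁ = 0.732, p₀ = 0.32.
Overall risk P(Y=1) = π·p₁ + (1−π)·p₀ = 0.538×0.732 + 0.462×0.32 = 0.54166.
Under exogeneity, PAF = [P(Y=1) − p₀] / P(Y=1).
PAF = (0.54166 − 0.32) / 0.54166 ≈ 0.4092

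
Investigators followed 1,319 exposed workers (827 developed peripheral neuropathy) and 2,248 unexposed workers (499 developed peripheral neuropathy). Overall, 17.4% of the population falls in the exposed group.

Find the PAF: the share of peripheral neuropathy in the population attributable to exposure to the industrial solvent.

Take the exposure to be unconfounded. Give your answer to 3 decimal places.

p₁ = P(outcome | exposed) = 827/1319 = 0.62699
p₀ = P(outcome | unexposed) = 499/2248 = 0.22198
Overall risk P(Y=1) = π·p₁ + (1−π)·p₀ = 0.174×0.62699 + 0.826×0.22198 = 0.29245.
Under exogeneity, PAF = [P(Y=1) − p₀] / P(Y=1).
PAF = (0.29245 − 0.22198) / 0.29245 ≈ 0.2410

PAF ≈ 0.241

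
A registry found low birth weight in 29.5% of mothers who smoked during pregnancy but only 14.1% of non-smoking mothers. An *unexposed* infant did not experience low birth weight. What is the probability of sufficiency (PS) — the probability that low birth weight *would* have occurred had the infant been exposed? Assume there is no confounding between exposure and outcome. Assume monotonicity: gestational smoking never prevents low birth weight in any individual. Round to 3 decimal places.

p₁ = 0.295, p₀ = 0.141.
Under exogeneity and monotonicity, PS = (p₁ − p₀) / (1 − p₀).
PS = (0.295 − 0.141) / (1 − 0.141) = 0.154 / 0.859 ≈ 0.1793

PS ≈ 0.179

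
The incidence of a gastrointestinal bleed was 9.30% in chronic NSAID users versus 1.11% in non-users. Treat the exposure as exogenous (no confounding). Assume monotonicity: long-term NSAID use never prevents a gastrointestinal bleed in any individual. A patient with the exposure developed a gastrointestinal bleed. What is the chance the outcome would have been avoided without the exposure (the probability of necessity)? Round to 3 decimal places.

PN ≈ 0.881

p₁ = 0.093, p₀ = 0.0111.
Under exogeneity and monotonicity, PN = (p₁ − p₀) / p₁.
PN = (0.093 − 0.0111) / 0.093 = 0.0819 / 0.093 ≈ 0.8806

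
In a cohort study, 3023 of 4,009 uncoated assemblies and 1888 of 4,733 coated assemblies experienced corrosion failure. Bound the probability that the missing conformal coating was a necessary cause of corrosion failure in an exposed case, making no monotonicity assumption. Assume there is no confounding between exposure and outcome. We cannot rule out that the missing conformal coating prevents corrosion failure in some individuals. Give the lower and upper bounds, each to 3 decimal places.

0.471 ≤ PN ≤ 0.797

p₁ = P(outcome | exposed) = 3023/4009 = 0.75405
p₀ = P(outcome | unexposed) = 1888/4733 = 0.3989
Under exogeneity alone the bounds on PN are max{0,(p₁−p₀)/p₁} ≤ PN ≤ min{1,(1−p₀)/p₁}.
  lower = (p₁ − p₀)/p₁ = 0.35515 / 0.75405 ≈ 0.4710
  upper = min{1, (1 − p₀)/p₁} = 0.6011 / 0.75405 ≈ 0.7972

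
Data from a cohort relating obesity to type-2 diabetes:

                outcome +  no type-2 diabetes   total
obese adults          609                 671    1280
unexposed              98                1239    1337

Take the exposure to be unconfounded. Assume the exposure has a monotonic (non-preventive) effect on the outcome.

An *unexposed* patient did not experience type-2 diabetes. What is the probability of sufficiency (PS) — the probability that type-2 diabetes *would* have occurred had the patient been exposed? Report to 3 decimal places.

p₁ = P(outcome | exposed) = 609/1280 = 0.47578
p₀ = P(outcome | unexposed) = 98/1337 = 0.073298
Under exogeneity and monotonicity, PS = (p₁ − p₀)/(1 − p₀).
PS = (0.47578 − 0.073298) / 0.9267 ≈ 0.4343

PS ≈ 0.434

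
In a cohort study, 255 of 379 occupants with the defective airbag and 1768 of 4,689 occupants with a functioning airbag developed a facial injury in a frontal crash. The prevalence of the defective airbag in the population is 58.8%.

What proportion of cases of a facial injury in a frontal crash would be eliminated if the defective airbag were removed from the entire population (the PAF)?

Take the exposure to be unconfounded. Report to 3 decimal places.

p₁ = P(outcome | exposed) = 255/379 = 0.67282
p₀ = P(outcome | unexposed) = 1768/4689 = 0.37705
Overall risk P(Y=1) = π·p₁ + (1−π)·p₀ = 0.588×0.67282 + 0.412×0.37705 = 0.55097.
Under exogeneity, PAF = [P(Y=1) − p₀] / P(Y=1).
PAF = (0.55097 − 0.37705) / 0.55097 ≈ 0.3157

PAF ≈ 0.316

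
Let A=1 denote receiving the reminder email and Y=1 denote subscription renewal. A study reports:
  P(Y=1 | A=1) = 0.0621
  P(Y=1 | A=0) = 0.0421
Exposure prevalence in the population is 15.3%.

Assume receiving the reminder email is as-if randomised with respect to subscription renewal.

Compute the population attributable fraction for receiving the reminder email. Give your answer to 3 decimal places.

Let p₁ = 0.0621, p₀ = 0.0421.
Overall risk P(Y=1) = π·p₁ + (1−π)·p₀ = 0.153×0.0621 + 0.847×0.0421 = 0.04516.
Under exogeneity, PAF = [P(Y=1) − p₀] / P(Y=1).
PAF = (0.04516 − 0.0421) / 0.04516 ≈ 0.0678

PAF ≈ 0.068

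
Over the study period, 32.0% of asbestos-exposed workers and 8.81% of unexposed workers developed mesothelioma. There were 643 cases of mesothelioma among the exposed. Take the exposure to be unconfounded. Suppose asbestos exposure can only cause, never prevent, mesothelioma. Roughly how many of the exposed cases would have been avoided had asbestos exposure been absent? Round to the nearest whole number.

about 466 cases

p₁ = 0.32, p₀ = 0.0881.
PN = (p₁ − p₀)/p₁ = (0.32 − 0.0881) / 0.32 ≈ 0.72469.
Attributable cases ≈ PN × (exposed cases) = 0.72469 × 643 ≈ 465.97.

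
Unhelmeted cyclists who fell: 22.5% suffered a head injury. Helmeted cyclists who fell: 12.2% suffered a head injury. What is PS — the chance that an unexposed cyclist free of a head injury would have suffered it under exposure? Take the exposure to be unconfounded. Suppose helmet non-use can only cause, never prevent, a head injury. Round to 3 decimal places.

PS ≈ 0.117

p₁ = 0.225, p₀ = 0.122.
Under exogeneity and monotonicity, PS = (p₁ − p₀) / (1 − p₀).
PS = (0.225 − 0.122) / (1 − 0.122) = 0.103 / 0.878 ≈ 0.1173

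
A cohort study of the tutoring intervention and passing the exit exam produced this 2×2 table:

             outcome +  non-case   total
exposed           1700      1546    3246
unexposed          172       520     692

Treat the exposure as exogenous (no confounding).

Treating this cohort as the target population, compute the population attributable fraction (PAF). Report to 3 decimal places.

p₁ = P(outcome | exposed) = 1700/3246 = 0.52372
p₀ = P(outcome | unexposed) = 172/692 = 0.24855
Exposure prevalence π = 3246/3938 = 0.82428; overall risk P(Y=1) = 0.47537.
Under exogeneity, PAF = [P(Y=1) − p₀]/P(Y=1).
PAF = (0.47537 − 0.24855) / 0.47537 ≈ 0.4771

PAF ≈ 0.477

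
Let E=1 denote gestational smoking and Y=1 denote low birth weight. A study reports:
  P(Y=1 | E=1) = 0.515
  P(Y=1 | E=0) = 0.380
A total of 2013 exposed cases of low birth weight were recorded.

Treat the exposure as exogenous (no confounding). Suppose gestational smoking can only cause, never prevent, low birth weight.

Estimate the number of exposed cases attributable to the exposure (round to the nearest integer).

Let p₁ = 0.515, p₀ = 0.38.
PN = (p₁ − p₀)/p₁ = (0.515 − 0.38) / 0.515 ≈ 0.26214.
Attributable cases ≈ PN × (exposed cases) = 0.26214 × 2013 ≈ 527.68.

about 528 cases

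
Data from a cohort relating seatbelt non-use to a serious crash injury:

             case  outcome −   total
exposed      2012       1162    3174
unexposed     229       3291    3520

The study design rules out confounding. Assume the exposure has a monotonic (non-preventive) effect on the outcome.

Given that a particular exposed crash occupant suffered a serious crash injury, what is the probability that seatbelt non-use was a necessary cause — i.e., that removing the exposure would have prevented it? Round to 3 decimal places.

PN ≈ 0.897

p₁ = P(outcome | exposed) = 2012/3174 = 0.6339
p₀ = P(outcome | unexposed) = 229/3520 = 0.065057
Under exogeneity and monotonicity, PN = (p₁ − p₀)/p₁.
PN = (0.6339 − 0.065057) / 0.6339 ≈ 0.8974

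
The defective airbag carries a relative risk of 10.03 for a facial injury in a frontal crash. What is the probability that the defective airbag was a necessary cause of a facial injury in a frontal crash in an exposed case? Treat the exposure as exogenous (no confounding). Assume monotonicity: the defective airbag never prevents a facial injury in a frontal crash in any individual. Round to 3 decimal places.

PN ≈ 0.900

Under exogeneity and monotonicity, PN = (RR − 1) / RR = 1 − 1/RR.
PN = (10.03 − 1) / 10.03 = 9.03 / 10.03 ≈ 0.9003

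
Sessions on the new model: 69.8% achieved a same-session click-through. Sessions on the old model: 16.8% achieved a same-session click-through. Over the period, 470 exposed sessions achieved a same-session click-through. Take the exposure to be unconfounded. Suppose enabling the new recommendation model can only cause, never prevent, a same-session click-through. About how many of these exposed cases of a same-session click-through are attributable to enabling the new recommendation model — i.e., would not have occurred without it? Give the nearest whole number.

about 357 cases

p₁ = 0.698, p₀ = 0.168.
PN = (p₁ − p₀)/p₁ = (0.698 − 0.168) / 0.698 ≈ 0.75931.
Attributable cases ≈ PN × (exposed cases) = 0.75931 × 470 ≈ 356.88.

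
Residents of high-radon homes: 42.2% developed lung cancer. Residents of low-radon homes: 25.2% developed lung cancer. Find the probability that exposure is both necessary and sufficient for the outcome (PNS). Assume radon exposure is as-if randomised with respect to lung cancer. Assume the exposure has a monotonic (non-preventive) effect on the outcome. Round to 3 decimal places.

PNS ≈ 0.170

p₁ = 0.422, p₀ = 0.252.
Under exogeneity and monotonicity, PNS = p₁ − p₀.
PNS = 0.422 − 0.252 = 0.17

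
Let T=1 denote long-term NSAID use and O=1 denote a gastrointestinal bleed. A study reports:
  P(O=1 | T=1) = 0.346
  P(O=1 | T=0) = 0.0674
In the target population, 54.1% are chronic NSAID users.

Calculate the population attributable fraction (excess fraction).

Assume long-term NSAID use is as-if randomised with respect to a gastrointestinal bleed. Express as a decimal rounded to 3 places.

Let p₁ = 0.346, p₀ = 0.0674.
Overall risk P(Y=1) = π·p₁ + (1−π)·p₀ = 0.541×0.346 + 0.459×0.0674 = 0.21812.
Under exogeneity, PAF = [P(Y=1) − p₀] / P(Y=1).
PAF = (0.21812 − 0.0674) / 0.21812 ≈ 0.6910

PAF ≈ 0.691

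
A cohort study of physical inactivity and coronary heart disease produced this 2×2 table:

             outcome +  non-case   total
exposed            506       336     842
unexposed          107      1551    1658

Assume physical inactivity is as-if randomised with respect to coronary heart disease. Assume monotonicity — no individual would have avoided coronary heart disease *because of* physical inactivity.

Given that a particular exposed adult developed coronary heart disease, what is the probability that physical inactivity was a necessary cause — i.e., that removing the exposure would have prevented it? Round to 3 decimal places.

PN ≈ 0.893

p₁ = P(outcome | exposed) = 506/842 = 0.60095
p₀ = P(outcome | unexposed) = 107/1658 = 0.064536
Under exogeneity and monotonicity, PN = (p₁ − p₀)/p₁.
PN = (0.60095 − 0.064536) / 0.60095 ≈ 0.8926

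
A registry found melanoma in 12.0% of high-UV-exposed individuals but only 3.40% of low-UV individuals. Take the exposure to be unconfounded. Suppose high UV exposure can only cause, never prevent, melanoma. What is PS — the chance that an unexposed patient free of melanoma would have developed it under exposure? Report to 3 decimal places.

PS ≈ 0.089

p₁ = 0.12, p₀ = 0.034.
Under exogeneity and monotonicity, PS = (p₁ − p₀) / (1 − p₀).
PS = (0.12 − 0.034) / (1 − 0.034) = 0.086 / 0.966 ≈ 0.0890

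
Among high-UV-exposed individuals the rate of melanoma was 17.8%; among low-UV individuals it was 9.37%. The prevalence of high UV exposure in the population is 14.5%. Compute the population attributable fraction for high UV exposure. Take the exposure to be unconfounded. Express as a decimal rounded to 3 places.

PAF ≈ 0.115

p₁ = 0.178, p₀ = 0.0937.
Overall risk P(Y=1) = π·p₁ + (1−π)·p₀ = 0.145×0.178 + 0.855×0.0937 = 0.10592.
Under exogeneity, PAF = [P(Y=1) − p₀] / P(Y=1).
PAF = (0.10592 − 0.0937) / 0.10592 ≈ 0.1154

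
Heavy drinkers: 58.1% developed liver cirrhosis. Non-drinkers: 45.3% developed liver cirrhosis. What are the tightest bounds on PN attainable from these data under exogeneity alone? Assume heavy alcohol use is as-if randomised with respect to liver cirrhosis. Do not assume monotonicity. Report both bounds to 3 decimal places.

0.220 ≤ PN ≤ 0.941

p₁ = 0.581, p₀ = 0.453.
Under exogeneity alone the bounds on PN are max{0,(p₁−p₀)/p₁} ≤ PN ≤ min{1,(1−p₀)/p₁}.
  lower = (p₁ − p₀)/p₁ = 0.128 / 0.581 ≈ 0.2203
  upper = min{1, (1 − p₀)/p₁} = 0.547 / 0.581 ≈ 0.9415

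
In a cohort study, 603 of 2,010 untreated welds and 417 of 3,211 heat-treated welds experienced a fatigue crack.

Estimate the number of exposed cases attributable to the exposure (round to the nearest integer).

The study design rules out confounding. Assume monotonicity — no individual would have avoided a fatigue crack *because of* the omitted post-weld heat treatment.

p₁ = P(outcome | exposed) = 603/2010 = 0.3
p₀ = P(outcome | unexposed) = 417/3211 = 0.12987
PN = (p₁ − p₀)/p₁ = (0.3 − 0.12987) / 0.3 ≈ 0.56711.
Attributable cases ≈ PN × (exposed cases) = 0.56711 × 603 ≈ 341.97.

about 342 cases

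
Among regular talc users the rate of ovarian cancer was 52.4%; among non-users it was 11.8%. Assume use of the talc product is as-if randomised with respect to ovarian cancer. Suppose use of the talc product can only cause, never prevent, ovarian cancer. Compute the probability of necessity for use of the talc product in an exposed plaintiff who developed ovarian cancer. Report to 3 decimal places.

PN ≈ 0.775

p₁ = 0.524, p₀ = 0.118.
Under exogeneity and monotonicity, PN = (p₁ − p₀) / p₁.
PN = (0.524 − 0.118) / 0.524 = 0.406 / 0.524 ≈ 0.7748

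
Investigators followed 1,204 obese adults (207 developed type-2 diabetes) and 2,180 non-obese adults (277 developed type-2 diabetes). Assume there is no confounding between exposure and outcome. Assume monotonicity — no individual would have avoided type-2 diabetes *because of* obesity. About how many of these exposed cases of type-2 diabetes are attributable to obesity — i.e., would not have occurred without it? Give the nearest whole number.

p₁ = P(outcome | exposed) = 207/1204 = 0.17193
p₀ = P(outcome | unexposed) = 277/2180 = 0.12706
PN = (p₁ − p₀)/p₁ = (0.17193 − 0.12706) / 0.17193 ≈ 0.26094.
Attributable cases ≈ PN × (exposed cases) = 0.26094 × 207 ≈ 54.01.

about 54 cases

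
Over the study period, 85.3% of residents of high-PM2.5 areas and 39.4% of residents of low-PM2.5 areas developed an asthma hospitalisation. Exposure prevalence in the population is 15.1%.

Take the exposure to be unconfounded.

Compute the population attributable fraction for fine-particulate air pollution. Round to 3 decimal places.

PAF ≈ 0.150

p₁ = 0.853, p₀ = 0.394.
Overall risk P(Y=1) = π·p₁ + (1−π)·p₀ = 0.151×0.853 + 0.849×0.394 = 0.46331.
Under exogeneity, PAF = [P(Y=1) − p₀] / P(Y=1).
PAF = (0.46331 − 0.394) / 0.46331 ≈ 0.1496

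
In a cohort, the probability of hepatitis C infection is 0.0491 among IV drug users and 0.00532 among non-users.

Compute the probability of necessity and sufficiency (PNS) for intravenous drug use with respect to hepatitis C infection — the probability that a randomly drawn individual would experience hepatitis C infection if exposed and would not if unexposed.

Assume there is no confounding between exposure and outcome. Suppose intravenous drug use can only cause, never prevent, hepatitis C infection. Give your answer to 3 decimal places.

PNS ≈ 0.044

Let p₁ = 0.0491, p₀ = 0.00532.
Under exogeneity and monotonicity, PNS = p₁ − p₀.
PNS = 0.0491 − 0.00532 = 0.04378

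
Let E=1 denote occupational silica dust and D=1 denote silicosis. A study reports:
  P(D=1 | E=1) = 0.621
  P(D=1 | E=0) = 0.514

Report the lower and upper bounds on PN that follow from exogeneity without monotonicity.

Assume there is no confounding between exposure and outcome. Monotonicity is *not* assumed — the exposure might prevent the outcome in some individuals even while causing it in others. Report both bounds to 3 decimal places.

0.172 ≤ PN ≤ 0.783

Let p₁ = 0.621, p₀ = 0.514.
Under exogeneity alone the bounds on PN are max{0,(p₁−p₀)/p₁} ≤ PN ≤ min{1,(1−p₀)/p₁}.
  lower = (p₁ − p₀)/p₁ = 0.107 / 0.621 ≈ 0.1723
  upper = min{1, (1 − p₀)/p₁} = 0.486 / 0.621 ≈ 0.7826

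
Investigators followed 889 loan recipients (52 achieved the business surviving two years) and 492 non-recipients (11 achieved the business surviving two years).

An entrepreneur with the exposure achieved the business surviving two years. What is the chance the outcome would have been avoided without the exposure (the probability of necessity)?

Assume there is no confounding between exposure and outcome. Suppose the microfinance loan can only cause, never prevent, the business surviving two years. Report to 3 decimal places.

p₁ = P(outcome | exposed) = 52/889 = 0.058493
p₀ = P(outcome | unexposed) = 11/492 = 0.022358
Under exogeneity and monotonicity, PN = (p₁ − p₀) / p₁.
PN = (0.058493 − 0.022358) / 0.058493 = 0.036135 / 0.058493 ≈ 0.6178

PN ≈ 0.618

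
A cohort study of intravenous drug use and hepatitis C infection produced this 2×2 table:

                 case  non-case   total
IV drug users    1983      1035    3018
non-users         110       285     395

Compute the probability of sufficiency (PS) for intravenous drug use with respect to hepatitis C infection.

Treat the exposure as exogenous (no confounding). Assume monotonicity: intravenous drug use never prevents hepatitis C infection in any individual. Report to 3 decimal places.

PS ≈ 0.525

p₁ = P(outcome | exposed) = 1983/3018 = 0.65706
p₀ = P(outcome | unexposed) = 110/395 = 0.27848
Under exogeneity and monotonicity, PS = (p₁ − p₀) / (1 − p₀).
PS = (0.65706 − 0.27848) / (1 − 0.27848) = 0.37858 / 0.72152 ≈ 0.5247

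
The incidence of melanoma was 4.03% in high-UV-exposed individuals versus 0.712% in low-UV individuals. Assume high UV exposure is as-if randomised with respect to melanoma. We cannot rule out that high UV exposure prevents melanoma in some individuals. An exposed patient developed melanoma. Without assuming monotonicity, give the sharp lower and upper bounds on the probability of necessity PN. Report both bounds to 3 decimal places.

0.823 ≤ PN ≤ 1.000

p₁ = 0.0403, p₀ = 0.00712.
Under exogeneity alone the bounds on PN are max{0,(p₁−p₀)/p₁} ≤ PN ≤ min{1,(1−p₀)/p₁}.
  lower = (p₁ − p₀)/p₁ = 0.03318 / 0.0403 ≈ 0.8233
  upper = min{1, (1 − p₀)/p₁} = 0.99288 / 0.0403 ≈ 24.6372 → capped at 1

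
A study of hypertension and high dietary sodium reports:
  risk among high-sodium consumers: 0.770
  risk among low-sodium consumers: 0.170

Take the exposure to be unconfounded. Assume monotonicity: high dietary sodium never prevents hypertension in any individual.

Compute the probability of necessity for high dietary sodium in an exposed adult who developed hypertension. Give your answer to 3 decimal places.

PN ≈ 0.779

Let p₁ = 0.77, p₀ = 0.17.
Under exogeneity and monotonicity, PN = (p₁ − p₀) / p₁.
PN = (0.77 − 0.17) / 0.77 = 0.6 / 0.77 ≈ 0.7792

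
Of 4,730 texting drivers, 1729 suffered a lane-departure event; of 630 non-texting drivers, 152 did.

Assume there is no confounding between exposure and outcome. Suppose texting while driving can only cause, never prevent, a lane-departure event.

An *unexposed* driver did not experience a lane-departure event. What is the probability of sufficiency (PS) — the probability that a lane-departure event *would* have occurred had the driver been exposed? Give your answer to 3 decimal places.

p₁ = P(outcome | exposed) = 1729/4730 = 0.36554
p₀ = P(outcome | unexposed) = 152/630 = 0.24127
Under exogeneity and monotonicity, PS = (p₁ − p₀) / (1 − p₀).
PS = (0.36554 − 0.24127) / (1 − 0.24127) = 0.12427 / 0.75873 ≈ 0.1638

PS ≈ 0.164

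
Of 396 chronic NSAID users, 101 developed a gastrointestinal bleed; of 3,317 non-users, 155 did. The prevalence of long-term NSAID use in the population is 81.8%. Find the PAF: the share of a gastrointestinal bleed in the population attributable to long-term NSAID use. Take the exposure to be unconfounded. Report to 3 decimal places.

PAF ≈ 0.785

p₁ = P(outcome | exposed) = 101/396 = 0.25505
p₀ = P(outcome | unexposed) = 155/3317 = 0.046729
Overall risk P(Y=1) = π·p₁ + (1−π)·p₀ = 0.818×0.25505 + 0.182×0.046729 = 0.21714.
Under exogeneity, PAF = [P(Y=1) − p₀] / P(Y=1).
PAF = (0.21714 − 0.046729) / 0.21714 ≈ 0.7848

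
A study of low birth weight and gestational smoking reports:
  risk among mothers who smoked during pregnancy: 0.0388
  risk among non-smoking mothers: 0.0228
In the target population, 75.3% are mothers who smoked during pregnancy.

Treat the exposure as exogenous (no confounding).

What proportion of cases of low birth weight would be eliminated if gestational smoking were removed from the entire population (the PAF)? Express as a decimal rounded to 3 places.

PAF ≈ 0.346

Let p₁ = 0.0388, p₀ = 0.0228.
Overall risk P(Y=1) = π·p₁ + (1−π)·p₀ = 0.753×0.0388 + 0.247×0.0228 = 0.034848.
Under exogeneity, PAF = [P(Y=1) − p₀] / P(Y=1).
PAF = (0.034848 − 0.0228) / 0.034848 ≈ 0.3457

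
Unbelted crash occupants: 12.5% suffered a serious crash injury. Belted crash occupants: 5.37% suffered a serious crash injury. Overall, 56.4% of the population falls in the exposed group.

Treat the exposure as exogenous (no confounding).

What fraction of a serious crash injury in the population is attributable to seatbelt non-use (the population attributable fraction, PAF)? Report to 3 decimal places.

PAF ≈ 0.428

p₁ = 0.125, p₀ = 0.0537.
Overall risk P(Y=1) = π·p₁ + (1−π)·p₀ = 0.564×0.125 + 0.436×0.0537 = 0.093913.
Under exogeneity, PAF = [P(Y=1) − p₀] / P(Y=1).
PAF = (0.093913 − 0.0537) / 0.093913 ≈ 0.4282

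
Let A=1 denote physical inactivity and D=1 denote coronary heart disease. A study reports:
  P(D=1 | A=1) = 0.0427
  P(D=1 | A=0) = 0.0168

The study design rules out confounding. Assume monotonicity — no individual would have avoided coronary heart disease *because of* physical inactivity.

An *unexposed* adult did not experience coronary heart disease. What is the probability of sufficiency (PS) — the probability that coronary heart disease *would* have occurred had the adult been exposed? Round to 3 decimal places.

PS ≈ 0.026

Let p₁ = 0.0427, p₀ = 0.0168.
Under exogeneity and monotonicity, PS = (p₁ − p₀) / (1 − p₀).
PS = (0.0427 − 0.0168) / (1 − 0.0168) = 0.0259 / 0.9832 ≈ 0.0263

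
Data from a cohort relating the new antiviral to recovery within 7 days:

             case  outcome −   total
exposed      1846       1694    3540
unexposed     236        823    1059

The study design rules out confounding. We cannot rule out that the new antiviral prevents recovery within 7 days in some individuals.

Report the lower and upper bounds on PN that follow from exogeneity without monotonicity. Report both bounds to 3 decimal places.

0.573 ≤ PN ≤ 1.000

p₁ = P(outcome | exposed) = 1846/3540 = 0.52147
p₀ = P(outcome | unexposed) = 236/1059 = 0.22285
Under exogeneity alone the bounds on PN are max{0,(p₁−p₀)/p₁} ≤ PN ≤ min{1,(1−p₀)/p₁}.
  lower = (p₁ − p₀)/p₁ = 0.29862 / 0.52147 ≈ 0.5726
  upper = min{1, (1 − p₀)/p₁} = 0.77715 / 0.52147 ≈ 1.4903 → capped at 1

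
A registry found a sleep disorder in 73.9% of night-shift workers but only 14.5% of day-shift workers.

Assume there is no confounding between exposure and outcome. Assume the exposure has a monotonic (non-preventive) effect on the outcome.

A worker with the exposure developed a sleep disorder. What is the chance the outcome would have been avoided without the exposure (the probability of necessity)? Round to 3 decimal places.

p₁ = 0.739, p₀ = 0.145.
Under exogeneity and monotonicity, PN = (p₁ − p₀) / p₁.
PN = (0.739 − 0.145) / 0.739 = 0.594 / 0.739 ≈ 0.8038

PN ≈ 0.804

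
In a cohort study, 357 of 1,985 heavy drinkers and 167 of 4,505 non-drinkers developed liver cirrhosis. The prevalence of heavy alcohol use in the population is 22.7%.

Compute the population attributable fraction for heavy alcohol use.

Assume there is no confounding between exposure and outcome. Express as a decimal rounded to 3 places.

PAF ≈ 0.466

p₁ = P(outcome | exposed) = 357/1985 = 0.17985
p₀ = P(outcome | unexposed) = 167/4505 = 0.03707
Overall risk P(Y=1) = π·p₁ + (1−π)·p₀ = 0.227×0.17985 + 0.773×0.03707 = 0.069481.
Under exogeneity, PAF = [P(Y=1) − p₀] / P(Y=1).
PAF = (0.069481 − 0.03707) / 0.069481 ≈ 0.4665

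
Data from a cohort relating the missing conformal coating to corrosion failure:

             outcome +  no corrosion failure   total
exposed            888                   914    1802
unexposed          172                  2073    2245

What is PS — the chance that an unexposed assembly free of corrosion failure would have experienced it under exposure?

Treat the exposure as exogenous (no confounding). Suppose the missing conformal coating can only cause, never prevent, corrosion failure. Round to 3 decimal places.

PS ≈ 0.451

p₁ = P(outcome | exposed) = 888/1802 = 0.49279
p₀ = P(outcome | unexposed) = 172/2245 = 0.076615
Under exogeneity and monotonicity, PS = (p₁ − p₀)/(1 − p₀).
PS = (0.49279 − 0.076615) / 0.92339 ≈ 0.4507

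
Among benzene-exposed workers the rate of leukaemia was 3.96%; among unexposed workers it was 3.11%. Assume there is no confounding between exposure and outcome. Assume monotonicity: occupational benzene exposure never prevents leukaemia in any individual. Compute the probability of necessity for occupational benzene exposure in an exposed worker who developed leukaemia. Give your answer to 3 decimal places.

p₁ = 0.0396, p₀ = 0.0311.
Under exogeneity and monotonicity, PN = (p₁ − p₀) / p₁.
PN = (0.0396 − 0.0311) / 0.0396 = 0.0085 / 0.0396 ≈ 0.2146

PN ≈ 0.215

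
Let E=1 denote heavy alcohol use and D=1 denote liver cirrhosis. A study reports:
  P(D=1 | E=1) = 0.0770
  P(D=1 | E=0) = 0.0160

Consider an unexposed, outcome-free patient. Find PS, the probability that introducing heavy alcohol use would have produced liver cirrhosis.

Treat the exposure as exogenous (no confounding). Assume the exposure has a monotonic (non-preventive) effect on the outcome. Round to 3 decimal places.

PS ≈ 0.062

Let p₁ = 0.077, p₀ = 0.016.
Under exogeneity and monotonicity, PS = (p₁ − p₀) / (1 − p₀).
PS = (0.077 − 0.016) / (1 − 0.016) = 0.061 / 0.984 ≈ 0.0620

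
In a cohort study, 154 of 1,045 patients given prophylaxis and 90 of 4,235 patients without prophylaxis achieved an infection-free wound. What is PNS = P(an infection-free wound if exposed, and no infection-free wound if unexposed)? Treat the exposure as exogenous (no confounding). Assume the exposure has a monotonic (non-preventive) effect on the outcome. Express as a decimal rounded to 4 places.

p₁ = P(outcome | exposed) = 154/1045 = 0.14737
p₀ = P(outcome | unexposed) = 90/4235 = 0.021251
Under exogeneity and monotonicity, PNS = p₁ − p₀.
PNS = 0.14737 − 0.021251 = 0.12612

PNS ≈ 0.1261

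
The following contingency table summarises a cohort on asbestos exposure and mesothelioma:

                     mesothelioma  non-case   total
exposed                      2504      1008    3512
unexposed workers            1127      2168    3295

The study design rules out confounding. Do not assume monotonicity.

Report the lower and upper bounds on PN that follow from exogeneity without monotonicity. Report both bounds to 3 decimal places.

p₁ = P(outcome | exposed) = 2504/3512 = 0.71298
p₀ = P(outcome | unexposed) = 1127/3295 = 0.34203
Under exogeneity alone the bounds on PN are max{0,(p₁−p₀)/p₁} ≤ PN ≤ min{1,(1−p₀)/p₁}.
  lower = (p₁ − p₀)/p₁ = 0.37095 / 0.71298 ≈ 0.5203
  upper = min{1, (1 − p₀)/p₁} = 0.65797 / 0.71298 ≈ 0.9228

0.520 ≤ PN ≤ 0.923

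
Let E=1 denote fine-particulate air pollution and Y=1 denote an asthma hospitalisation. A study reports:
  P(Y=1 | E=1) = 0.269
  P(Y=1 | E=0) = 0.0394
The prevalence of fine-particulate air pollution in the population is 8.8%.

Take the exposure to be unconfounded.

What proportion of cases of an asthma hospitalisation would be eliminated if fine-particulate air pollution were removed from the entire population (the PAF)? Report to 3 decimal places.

Let p₁ = 0.269, p₀ = 0.0394.
Overall risk P(Y=1) = π·p₁ + (1−π)·p₀ = 0.088×0.269 + 0.912×0.0394 = 0.059605.
Under exogeneity, PAF = [P(Y=1) − p₀] / P(Y=1).
PAF = (0.059605 − 0.0394) / 0.059605 ≈ 0.3390

PAF ≈ 0.339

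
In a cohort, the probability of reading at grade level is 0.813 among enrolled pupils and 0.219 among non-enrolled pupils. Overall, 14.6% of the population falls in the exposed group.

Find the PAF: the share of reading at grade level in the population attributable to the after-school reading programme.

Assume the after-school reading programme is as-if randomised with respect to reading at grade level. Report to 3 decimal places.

PAF ≈ 0.284

Let p₁ = 0.813, p₀ = 0.219.
Overall risk P(Y=1) = π·p₁ + (1−π)·p₀ = 0.146×0.813 + 0.854×0.219 = 0.30572.
Under exogeneity, PAF = [P(Y=1) − p₀] / P(Y=1).
PAF = (0.30572 − 0.219) / 0.30572 ≈ 0.2837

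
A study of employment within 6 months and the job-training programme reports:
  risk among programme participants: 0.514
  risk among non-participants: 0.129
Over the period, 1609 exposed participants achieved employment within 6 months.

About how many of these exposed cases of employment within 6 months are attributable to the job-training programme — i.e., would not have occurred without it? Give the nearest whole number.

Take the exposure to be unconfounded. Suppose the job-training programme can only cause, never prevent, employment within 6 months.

about 1205 cases

Let p₁ = 0.514, p₀ = 0.129.
PN = (p₁ − p₀)/p₁ = (0.514 − 0.129) / 0.514 ≈ 0.74903.
Attributable cases ≈ PN × (exposed cases) = 0.74903 × 1609 ≈ 1205.18.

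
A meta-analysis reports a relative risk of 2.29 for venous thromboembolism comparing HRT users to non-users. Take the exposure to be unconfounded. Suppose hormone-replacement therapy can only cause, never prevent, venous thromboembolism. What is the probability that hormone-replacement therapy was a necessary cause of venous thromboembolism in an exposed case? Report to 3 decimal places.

PN ≈ 0.563

Under exogeneity and monotonicity, PN = (RR − 1) / RR = 1 − 1/RR.
PN = (2.29 − 1) / 2.29 = 1.29 / 2.29 ≈ 0.5633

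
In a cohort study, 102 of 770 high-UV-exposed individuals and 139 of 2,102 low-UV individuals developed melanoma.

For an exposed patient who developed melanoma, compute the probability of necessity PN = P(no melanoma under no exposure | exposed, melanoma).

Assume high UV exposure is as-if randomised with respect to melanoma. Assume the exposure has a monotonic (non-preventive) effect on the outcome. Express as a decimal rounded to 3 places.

PN ≈ 0.501

p₁ = P(outcome | exposed) = 102/770 = 0.13247
p₀ = P(outcome | unexposed) = 139/2102 = 0.066127
Under exogeneity and monotonicity, PN = (p₁ − p₀) / p₁.
PN = (0.13247 − 0.066127) / 0.13247 = 0.06634 / 0.13247 ≈ 0.5008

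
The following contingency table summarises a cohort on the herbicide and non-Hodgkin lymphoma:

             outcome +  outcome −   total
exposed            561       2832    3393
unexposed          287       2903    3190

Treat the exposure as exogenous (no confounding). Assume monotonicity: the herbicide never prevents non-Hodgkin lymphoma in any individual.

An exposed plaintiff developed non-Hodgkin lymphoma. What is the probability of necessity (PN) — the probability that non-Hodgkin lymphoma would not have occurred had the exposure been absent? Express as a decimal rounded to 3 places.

PN ≈ 0.456

p₁ = P(outcome | exposed) = 561/3393 = 0.16534
p₀ = P(outcome | unexposed) = 287/3190 = 0.089969
Under exogeneity and monotonicity, PN = (p₁ − p₀)/p₁.
PN = (0.16534 − 0.089969) / 0.16534 ≈ 0.4559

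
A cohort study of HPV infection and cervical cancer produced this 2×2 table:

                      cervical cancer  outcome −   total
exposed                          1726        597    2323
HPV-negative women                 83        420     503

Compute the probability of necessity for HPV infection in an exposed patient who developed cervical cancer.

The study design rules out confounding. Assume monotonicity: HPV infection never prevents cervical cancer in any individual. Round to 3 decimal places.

PN ≈ 0.778

p₁ = P(outcome | exposed) = 1726/2323 = 0.743
p₀ = P(outcome | unexposed) = 83/503 = 0.16501
Under exogeneity and monotonicity, PN = (p₁ − p₀)/p₁.
PN = (0.743 − 0.16501) / 0.743 ≈ 0.7779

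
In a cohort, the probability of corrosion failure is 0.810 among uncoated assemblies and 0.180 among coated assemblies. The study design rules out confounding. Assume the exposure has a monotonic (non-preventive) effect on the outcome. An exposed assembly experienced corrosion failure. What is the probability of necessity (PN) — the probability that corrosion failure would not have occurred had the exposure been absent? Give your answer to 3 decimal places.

PN ≈ 0.778

Let p₁ = 0.81, p₀ = 0.18.
Under exogeneity and monotonicity, PN = (p₁ − p₀) / p₁.
PN = (0.81 − 0.18) / 0.81 = 0.63 / 0.81 ≈ 0.7778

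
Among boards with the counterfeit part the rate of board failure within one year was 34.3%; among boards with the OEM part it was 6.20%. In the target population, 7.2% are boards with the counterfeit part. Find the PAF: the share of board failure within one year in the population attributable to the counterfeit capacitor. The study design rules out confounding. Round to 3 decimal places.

p₁ = 0.343, p₀ = 0.062.
Overall risk P(Y=1) = π·p₁ + (1−π)·p₀ = 0.072×0.343 + 0.928×0.062 = 0.082232.
Under exogeneity, PAF = [P(Y=1) − p₀] / P(Y=1).
PAF = (0.082232 − 0.062) / 0.082232 ≈ 0.2460

PAF ≈ 0.246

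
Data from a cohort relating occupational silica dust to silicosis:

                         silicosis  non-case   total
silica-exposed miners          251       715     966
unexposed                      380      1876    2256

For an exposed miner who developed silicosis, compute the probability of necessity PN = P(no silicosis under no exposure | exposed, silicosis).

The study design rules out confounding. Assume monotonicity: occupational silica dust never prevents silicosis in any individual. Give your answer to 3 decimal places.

p₁ = P(outcome | exposed) = 251/966 = 0.25983
p₀ = P(outcome | unexposed) = 380/2256 = 0.16844
Under exogeneity and monotonicity, PN = (p₁ − p₀)/p₁.
PN = (0.25983 − 0.16844) / 0.25983 ≈ 0.3517

PN ≈ 0.352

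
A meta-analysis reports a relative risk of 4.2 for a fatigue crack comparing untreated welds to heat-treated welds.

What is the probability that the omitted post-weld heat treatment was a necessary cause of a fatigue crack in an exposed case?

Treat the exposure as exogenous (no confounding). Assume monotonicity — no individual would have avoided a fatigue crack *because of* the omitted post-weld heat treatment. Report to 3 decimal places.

Under exogeneity and monotonicity, PN = (RR − 1) / RR = 1 − 1/RR.
PN = (4.2 − 1) / 4.2 = 3.2 / 4.2 ≈ 0.7619

PN ≈ 0.762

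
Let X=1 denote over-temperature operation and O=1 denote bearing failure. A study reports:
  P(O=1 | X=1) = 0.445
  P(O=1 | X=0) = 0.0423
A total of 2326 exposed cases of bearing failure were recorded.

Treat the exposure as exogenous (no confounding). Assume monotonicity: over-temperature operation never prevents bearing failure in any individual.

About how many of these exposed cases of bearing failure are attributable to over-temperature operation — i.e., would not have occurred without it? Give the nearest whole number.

about 2105 cases

Let p₁ = 0.445, p₀ = 0.0423.
PN = (p₁ − p₀)/p₁ = (0.445 − 0.0423) / 0.445 ≈ 0.90494.
Attributable cases ≈ PN × (exposed cases) = 0.90494 × 2326 ≈ 2104.90.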